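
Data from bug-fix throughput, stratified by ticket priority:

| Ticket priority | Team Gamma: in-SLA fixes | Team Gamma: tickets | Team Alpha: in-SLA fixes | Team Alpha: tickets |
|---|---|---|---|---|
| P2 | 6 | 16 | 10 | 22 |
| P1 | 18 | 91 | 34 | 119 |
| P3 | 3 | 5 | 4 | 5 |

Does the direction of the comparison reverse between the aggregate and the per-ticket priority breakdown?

No

P2: Team Gamma 6/16 = 37.5%, Team Alpha 10/22 = 45.5% → Team Alpha
P1: Team Gamma 18/91 = 19.8%, Team Alpha 34/119 = 28.6% → Team Alpha
P3: Team Gamma 3/5 = 60.0%, Team Alpha 4/5 = 80.0% → Team Alpha
Overall: Team Gamma 27/112 = 24.1%, Team Alpha 48/146 = 32.9% → Team Alpha
Team Alpha wins overall and in every ticket group — no reversal.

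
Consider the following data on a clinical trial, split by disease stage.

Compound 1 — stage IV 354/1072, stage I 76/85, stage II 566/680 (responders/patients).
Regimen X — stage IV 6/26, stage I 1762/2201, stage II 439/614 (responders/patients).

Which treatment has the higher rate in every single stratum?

Stage IV: Compound 1 354/1072 = 33.0%, Regimen X 6/26 = 23.1% → Compound 1
Stage I: Compound 1 76/85 = 89.4%, Regimen X 1762/2201 = 80.1% → Compound 1
Stage II: Compound 1 566/680 = 83.2%, Regimen X 439/614 = 71.5% → Compound 1
Compound 1 has the higher rate in all 3 groups.

Compound 1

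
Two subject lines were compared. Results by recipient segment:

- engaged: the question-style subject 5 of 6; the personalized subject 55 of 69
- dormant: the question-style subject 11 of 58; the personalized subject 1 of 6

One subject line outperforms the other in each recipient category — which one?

the question-style subject

Engaged: the question-style subject 5/6 = 83.3%, the personalized subject 55/69 = 79.7% → the question-style subject
Dormant: the question-style subject 11/58 = 19.0%, the personalized subject 1/6 = 16.7% → the question-style subject
The question-style subject has the higher rate in both groups.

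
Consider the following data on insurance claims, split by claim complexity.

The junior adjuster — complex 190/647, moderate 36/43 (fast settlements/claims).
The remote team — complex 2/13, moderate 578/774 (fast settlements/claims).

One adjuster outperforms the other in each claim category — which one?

Complex: the junior adjuster 190/647 = 29.4%, the remote team 2/13 = 15.4% → the junior adjuster
Moderate: the junior adjuster 36/43 = 83.7%, the remote team 578/774 = 74.7% → the junior adjuster
The junior adjuster has the higher rate in both groups.

the junior adjuster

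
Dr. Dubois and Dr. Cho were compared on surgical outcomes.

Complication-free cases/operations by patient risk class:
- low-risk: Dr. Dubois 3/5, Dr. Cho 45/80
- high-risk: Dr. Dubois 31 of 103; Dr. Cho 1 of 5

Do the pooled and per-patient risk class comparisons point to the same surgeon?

No

Low-risk: Dr. Dubois 3/5 = 60.0%, Dr. Cho 45/80 = 56.2% → Dr. Dubois
High-risk: Dr. Dubois 31/103 = 30.1%, Dr. Cho 1/5 = 20.0% → Dr. Dubois
Overall: Dr. Dubois 34/108 = 31.5%, Dr. Cho 46/85 = 54.1% → Dr. Cho
Dr. Dubois wins each patient risk group but Dr. Cho wins overall — the comparison reverses. Dr. Dubois's operations skew toward high-risk, which has a lower base rate.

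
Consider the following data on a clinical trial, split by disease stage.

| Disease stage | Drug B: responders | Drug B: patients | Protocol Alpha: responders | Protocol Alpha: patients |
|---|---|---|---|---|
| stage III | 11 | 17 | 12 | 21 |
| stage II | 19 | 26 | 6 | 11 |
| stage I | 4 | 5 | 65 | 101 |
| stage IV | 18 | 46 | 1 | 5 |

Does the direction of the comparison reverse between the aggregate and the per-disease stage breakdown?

Yes

Stage III: Drug B 11/17 = 64.7%, Protocol Alpha 12/21 = 57.1% → Drug B
Stage II: Drug B 19/26 = 73.1%, Protocol Alpha 6/11 = 54.5% → Drug B
Stage I: Drug B 4/5 = 80.0%, Protocol Alpha 65/101 = 64.4% → Drug B
Stage IV: Drug B 18/46 = 39.1%, Protocol Alpha 1/5 = 20.0% → Drug B
Overall: Drug B 52/94 = 55.3%, Protocol Alpha 84/138 = 60.9% → Protocol Alpha
Drug B wins each disease group but Protocol Alpha wins overall — the comparison reverses. Drug B's patients skew toward stage IV, which has a lower base rate.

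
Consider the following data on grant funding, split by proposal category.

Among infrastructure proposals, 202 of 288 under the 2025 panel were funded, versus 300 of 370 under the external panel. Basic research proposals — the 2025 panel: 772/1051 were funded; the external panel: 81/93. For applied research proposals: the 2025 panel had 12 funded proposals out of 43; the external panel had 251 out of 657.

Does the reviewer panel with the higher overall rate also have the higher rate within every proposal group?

Infrastructure: the 2025 panel 202/288 = 70.1%, the external panel 300/370 = 81.1% → the external panel
Basic research: the 2025 panel 772/1051 = 73.5%, the external panel 81/93 = 87.1% → the external panel
Applied research: the 2025 panel 12/43 = 27.9%, the external panel 251/657 = 38.2% → the external panel
Overall: the 2025 panel 986/1382 = 71.3%, the external panel 632/1120 = 56.4% → the 2025 panel
The external panel wins each proposal group but the 2025 panel wins overall — the comparison reverses. The external panel's proposals skew toward applied research, which has a lower base rate.

No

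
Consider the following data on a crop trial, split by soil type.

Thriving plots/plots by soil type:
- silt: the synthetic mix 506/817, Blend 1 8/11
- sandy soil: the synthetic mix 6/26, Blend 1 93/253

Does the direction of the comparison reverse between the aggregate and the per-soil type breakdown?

Yes

Silt: the synthetic mix 506/817 = 61.9%, Blend 1 8/11 = 72.7% → Blend 1
Sandy soil: the synthetic mix 6/26 = 23.1%, Blend 1 93/253 = 36.8% → Blend 1
Overall: the synthetic mix 512/843 = 60.7%, Blend 1 101/264 = 38.3% → the synthetic mix
Blend 1 wins each soil group but the synthetic mix wins overall — the comparison reverses. Blend 1's plots skew toward sandy soil, which has a lower base rate.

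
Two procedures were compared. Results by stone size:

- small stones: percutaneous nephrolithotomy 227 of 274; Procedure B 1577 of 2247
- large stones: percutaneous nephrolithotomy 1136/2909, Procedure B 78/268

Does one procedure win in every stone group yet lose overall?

Yes

Small stones: percutaneous nephrolithotomy 227/274 = 82.8%, Procedure B 1577/2247 = 70.2% → percutaneous nephrolithotomy
Large stones: percutaneous nephrolithotomy 1136/2909 = 39.1%, Procedure B 78/268 = 29.1% → percutaneous nephrolithotomy
Overall: percutaneous nephrolithotomy 1363/3183 = 42.8%, Procedure B 1655/2515 = 65.8% → Procedure B
Percutaneous nephrolithotomy wins each stone group but Procedure B wins overall — the comparison reverses. Percutaneous nephrolithotomy's cases skew toward large stones, which has a lower base rate.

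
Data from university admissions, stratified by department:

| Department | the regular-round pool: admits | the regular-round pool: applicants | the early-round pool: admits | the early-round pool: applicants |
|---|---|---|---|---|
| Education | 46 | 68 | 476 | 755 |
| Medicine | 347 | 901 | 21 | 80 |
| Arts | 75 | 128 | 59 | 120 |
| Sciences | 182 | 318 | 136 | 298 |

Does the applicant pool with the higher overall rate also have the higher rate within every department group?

Education: the regular-round pool 46/68 = 67.6%, the early-round pool 476/755 = 63.0% → the regular-round pool
Medicine: the regular-round pool 347/901 = 38.5%, the early-round pool 21/80 = 26.2% → the regular-round pool
Arts: the regular-round pool 75/128 = 58.6%, the early-round pool 59/120 = 49.2% → the regular-round pool
Sciences: the regular-round pool 182/318 = 57.2%, the early-round pool 136/298 = 45.6% → the regular-round pool
Overall: the regular-round pool 650/1415 = 45.9%, the early-round pool 692/1253 = 55.2% → the early-round pool
The regular-round pool wins each department group but the early-round pool wins overall — the comparison reverses. The regular-round pool's applicants skew toward Medicine, which has a lower base rate.

No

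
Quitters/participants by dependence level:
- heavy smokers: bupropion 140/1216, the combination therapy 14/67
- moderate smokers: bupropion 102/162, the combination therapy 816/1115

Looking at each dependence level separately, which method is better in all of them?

the combination therapy

Heavy smokers: bupropion 140/1216 = 11.5%, the combination therapy 14/67 = 20.9% → the combination therapy
Moderate smokers: bupropion 102/162 = 63.0%, the combination therapy 816/1115 = 73.2% → the combination therapy
The combination therapy has the higher rate in both groups.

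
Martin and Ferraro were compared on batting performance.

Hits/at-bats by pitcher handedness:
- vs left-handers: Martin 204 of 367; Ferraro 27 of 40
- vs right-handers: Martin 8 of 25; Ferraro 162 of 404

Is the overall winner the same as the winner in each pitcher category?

Vs left-handers: Martin 204/367 = 55.6%, Ferraro 27/40 = 67.5% → Ferraro
Vs right-handers: Martin 8/25 = 32.0%, Ferraro 162/404 = 40.1% → Ferraro
Overall: Martin 212/392 = 54.1%, Ferraro 189/444 = 42.6% → Martin
Ferraro wins each pitcher group but Martin wins overall — the comparison reverses. Ferraro's at-bats skew toward vs right-handers, which has a lower base rate.

No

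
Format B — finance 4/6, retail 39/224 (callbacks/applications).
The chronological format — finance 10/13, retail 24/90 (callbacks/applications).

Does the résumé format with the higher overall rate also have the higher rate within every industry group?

Finance: Format B 4/6 = 66.7%, the chronological format 10/13 = 76.9% → the chronological format
Retail: Format B 39/224 = 17.4%, the chronological format 24/90 = 26.7% → the chronological format
Overall: Format B 43/230 = 18.7%, the chronological format 34/103 = 33.0% → the chronological format
The chronological format wins overall and in every industry group — no reversal.

Yes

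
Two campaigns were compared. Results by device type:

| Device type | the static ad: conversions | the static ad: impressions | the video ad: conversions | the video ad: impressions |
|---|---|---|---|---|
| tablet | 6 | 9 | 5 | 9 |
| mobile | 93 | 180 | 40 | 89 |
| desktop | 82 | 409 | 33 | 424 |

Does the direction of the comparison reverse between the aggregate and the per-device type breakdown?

Tablet: the static ad 6/9 = 66.7%, the video ad 5/9 = 55.6% → the static ad
Mobile: the static ad 93/180 = 51.7%, the video ad 40/89 = 44.9% → the static ad
Desktop: the static ad 82/409 = 20.0%, the video ad 33/424 = 7.8% → the static ad
Overall: the static ad 181/598 = 30.3%, the video ad 78/522 = 14.9% → the static ad
The static ad wins overall and in every device group — no reversal.

No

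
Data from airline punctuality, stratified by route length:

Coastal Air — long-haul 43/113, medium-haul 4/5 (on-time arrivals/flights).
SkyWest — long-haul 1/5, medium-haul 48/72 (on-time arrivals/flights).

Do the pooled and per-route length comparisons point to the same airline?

No

Long-haul: Coastal Air 43/113 = 38.1%, SkyWest 1/5 = 20.0% → Coastal Air
Medium-haul: Coastal Air 4/5 = 80.0%, SkyWest 48/72 = 66.7% → Coastal Air
Overall: Coastal Air 47/118 = 39.8%, SkyWest 49/77 = 63.6% → SkyWest
Coastal Air wins each route group but SkyWest wins overall — the comparison reverses. Coastal Air's flights skew toward long-haul, which has a lower base rate.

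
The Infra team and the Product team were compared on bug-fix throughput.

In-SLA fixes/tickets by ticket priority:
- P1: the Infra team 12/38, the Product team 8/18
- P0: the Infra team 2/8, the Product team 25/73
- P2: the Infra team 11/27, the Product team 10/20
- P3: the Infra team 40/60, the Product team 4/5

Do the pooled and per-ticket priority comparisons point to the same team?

No

P1: the Infra team 12/38 = 31.6%, the Product team 8/18 = 44.4% → the Product team
P0: the Infra team 2/8 = 25.0%, the Product team 25/73 = 34.2% → the Product team
P2: the Infra team 11/27 = 40.7%, the Product team 10/20 = 50.0% → the Product team
P3: the Infra team 40/60 = 66.7%, the Product team 4/5 = 80.0% → the Product team
Overall: the Infra team 65/133 = 48.9%, the Product team 47/116 = 40.5% → the Infra team
The Product team wins each ticket group but the Infra team wins overall — the comparison reverses. The Product team's tickets skew toward P0, which has a lower base rate.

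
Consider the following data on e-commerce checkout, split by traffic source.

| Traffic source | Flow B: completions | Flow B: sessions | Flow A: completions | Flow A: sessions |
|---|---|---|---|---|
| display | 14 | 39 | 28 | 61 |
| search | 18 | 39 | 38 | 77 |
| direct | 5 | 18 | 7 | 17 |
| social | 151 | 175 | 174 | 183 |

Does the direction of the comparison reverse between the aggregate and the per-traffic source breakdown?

Display: Flow B 14/39 = 35.9%, Flow A 28/61 = 45.9% → Flow A
Search: Flow B 18/39 = 46.2%, Flow A 38/77 = 49.4% → Flow A
Direct: Flow B 5/18 = 27.8%, Flow A 7/17 = 41.2% → Flow A
Social: Flow B 151/175 = 86.3%, Flow A 174/183 = 95.1% → Flow A
Overall: Flow B 188/271 = 69.4%, Flow A 247/338 = 73.1% → Flow A
Flow A wins overall and in every traffic group — no reversal.

No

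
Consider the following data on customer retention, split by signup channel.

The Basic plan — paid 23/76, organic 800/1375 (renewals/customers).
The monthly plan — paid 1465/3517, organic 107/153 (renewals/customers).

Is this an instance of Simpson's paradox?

Yes

Paid: the Basic plan 23/76 = 30.3%, the monthly plan 1465/3517 = 41.7% → the monthly plan
Organic: the Basic plan 800/1375 = 58.2%, the monthly plan 107/153 = 69.9% → the monthly plan
Overall: the Basic plan 823/1451 = 56.7%, the monthly plan 1572/3670 = 42.8% → the Basic plan
The monthly plan wins each signup group but the Basic plan wins overall — the comparison reverses. The monthly plan's customers skew toward paid, which has a lower base rate.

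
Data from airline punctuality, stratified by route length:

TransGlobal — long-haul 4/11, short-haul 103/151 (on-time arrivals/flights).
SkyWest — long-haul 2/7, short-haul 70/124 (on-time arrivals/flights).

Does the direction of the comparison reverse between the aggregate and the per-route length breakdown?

Long-haul: TransGlobal 4/11 = 36.4%, SkyWest 2/7 = 28.6% → TransGlobal
Short-haul: TransGlobal 103/151 = 68.2%, SkyWest 70/124 = 56.5% → TransGlobal
Overall: TransGlobal 107/162 = 66.0%, SkyWest 72/131 = 55.0% → TransGlobal
TransGlobal wins overall and in every route group — no reversal.

No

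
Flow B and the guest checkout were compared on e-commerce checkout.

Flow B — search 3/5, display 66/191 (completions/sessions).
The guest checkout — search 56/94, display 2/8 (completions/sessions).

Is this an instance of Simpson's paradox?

Search: Flow B 3/5 = 60.0%, the guest checkout 56/94 = 59.6% → Flow B
Display: Flow B 66/191 = 34.6%, the guest checkout 2/8 = 25.0% → Flow B
Overall: Flow B 69/196 = 35.2%, the guest checkout 58/102 = 56.9% → the guest checkout
Flow B wins each traffic group but the guest checkout wins overall — the comparison reverses. Flow B's sessions skew toward display, which has a lower base rate.

Yes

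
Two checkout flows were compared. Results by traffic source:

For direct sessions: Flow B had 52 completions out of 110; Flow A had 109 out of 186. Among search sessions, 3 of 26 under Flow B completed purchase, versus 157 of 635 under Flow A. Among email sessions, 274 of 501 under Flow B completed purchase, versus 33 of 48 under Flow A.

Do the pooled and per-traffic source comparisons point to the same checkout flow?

Direct: Flow B 52/110 = 47.3%, Flow A 109/186 = 58.6% → Flow A
Search: Flow B 3/26 = 11.5%, Flow A 157/635 = 24.7% → Flow A
Email: Flow B 274/501 = 54.7%, Flow A 33/48 = 68.8% → Flow A
Overall: Flow B 329/637 = 51.6%, Flow A 299/869 = 34.4% → Flow B
Flow A wins each traffic group but Flow B wins overall — the comparison reverses. Flow A's sessions skew toward search, which has a lower base rate.

No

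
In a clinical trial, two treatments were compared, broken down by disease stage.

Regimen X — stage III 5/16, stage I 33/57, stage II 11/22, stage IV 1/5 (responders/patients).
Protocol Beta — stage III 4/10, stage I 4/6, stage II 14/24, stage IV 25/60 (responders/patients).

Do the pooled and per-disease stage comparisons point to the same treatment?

No

Stage III: Regimen X 5/16 = 31.2%, Protocol Beta 4/10 = 40.0% → Protocol Beta
Stage I: Regimen X 33/57 = 57.9%, Protocol Beta 4/6 = 66.7% → Protocol Beta
Stage II: Regimen X 11/22 = 50.0%, Protocol Beta 14/24 = 58.3% → Protocol Beta
Stage IV: Regimen X 1/5 = 20.0%, Protocol Beta 25/60 = 41.7% → Protocol Beta
Overall: Regimen X 50/100 = 50.0%, Protocol Beta 47/100 = 47.0% → Regimen X
Protocol Beta wins each disease group but Regimen X wins overall — the comparison reverses. Protocol Beta's patients skew toward stage IV, which has a lower base rate.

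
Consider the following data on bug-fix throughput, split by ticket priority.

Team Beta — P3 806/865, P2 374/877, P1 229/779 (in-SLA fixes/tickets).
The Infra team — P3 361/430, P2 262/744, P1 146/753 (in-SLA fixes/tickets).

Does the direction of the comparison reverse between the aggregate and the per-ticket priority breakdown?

P3: Team Beta 806/865 = 93.2%, the Infra team 361/430 = 84.0% → Team Beta
P2: Team Beta 374/877 = 42.6%, the Infra team 262/744 = 35.2% → Team Beta
P1: Team Beta 229/779 = 29.4%, the Infra team 146/753 = 19.4% → Team Beta
Overall: Team Beta 1409/2521 = 55.9%, the Infra team 769/1927 = 39.9% → Team Beta
Team Beta wins overall and in every ticket group — no reversal.

No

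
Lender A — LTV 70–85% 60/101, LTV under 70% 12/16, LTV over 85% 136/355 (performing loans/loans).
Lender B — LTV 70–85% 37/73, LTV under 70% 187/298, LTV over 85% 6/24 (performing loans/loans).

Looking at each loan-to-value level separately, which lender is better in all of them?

Lender A

LTV 70–85%: Lender A 60/101 = 59.4%, Lender B 37/73 = 50.7% → Lender A
LTV under 70%: Lender A 12/16 = 75.0%, Lender B 187/298 = 62.8% → Lender A
LTV over 85%: Lender A 136/355 = 38.3%, Lender B 6/24 = 25.0% → Lender A
Lender A has the higher rate in all 3 groups.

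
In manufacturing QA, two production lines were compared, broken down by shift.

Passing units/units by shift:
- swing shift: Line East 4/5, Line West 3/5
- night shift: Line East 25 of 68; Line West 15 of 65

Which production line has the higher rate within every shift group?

Line East

Swing shift: Line East 4/5 = 80.0%, Line West 3/5 = 60.0% → Line East
Night shift: Line East 25/68 = 36.8%, Line West 15/65 = 23.1% → Line East
Line East has the higher rate in both groups.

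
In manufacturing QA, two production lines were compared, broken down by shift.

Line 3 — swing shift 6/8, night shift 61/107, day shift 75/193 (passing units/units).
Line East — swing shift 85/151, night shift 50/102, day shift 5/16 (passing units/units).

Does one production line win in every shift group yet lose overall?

Swing shift: Line 3 6/8 = 75.0%, Line East 85/151 = 56.3% → Line 3
Night shift: Line 3 61/107 = 57.0%, Line East 50/102 = 49.0% → Line 3
Day shift: Line 3 75/193 = 38.9%, Line East 5/16 = 31.2% → Line 3
Overall: Line 3 142/308 = 46.1%, Line East 140/269 = 52.0% → Line East
Line 3 wins each shift group but Line East wins overall — the comparison reverses. Line 3's units skew toward day shift, which has a lower base rate.

Yes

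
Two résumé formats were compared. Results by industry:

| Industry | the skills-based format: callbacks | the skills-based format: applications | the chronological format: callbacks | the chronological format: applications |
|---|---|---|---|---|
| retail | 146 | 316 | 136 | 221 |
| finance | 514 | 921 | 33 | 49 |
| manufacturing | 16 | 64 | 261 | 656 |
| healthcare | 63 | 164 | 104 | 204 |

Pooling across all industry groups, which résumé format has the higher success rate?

the skills-based format

Retail: the skills-based format 146/316 = 46.2%, the chronological format 136/221 = 61.5% → the chronological format
Finance: the skills-based format 514/921 = 55.8%, the chronological format 33/49 = 67.3% → the chronological format
Manufacturing: the skills-based format 16/64 = 25.0%, the chronological format 261/656 = 39.8% → the chronological format
Healthcare: the skills-based format 63/164 = 38.4%, the chronological format 104/204 = 51.0% → the chronological format
Overall: the skills-based format 739/1465 = 50.4%, the chronological format 534/1130 = 47.3% → the skills-based format
(The chronological format wins every industry group but the skills-based format wins overall — the chronological format's applications skew toward the low-rate manufacturing group.)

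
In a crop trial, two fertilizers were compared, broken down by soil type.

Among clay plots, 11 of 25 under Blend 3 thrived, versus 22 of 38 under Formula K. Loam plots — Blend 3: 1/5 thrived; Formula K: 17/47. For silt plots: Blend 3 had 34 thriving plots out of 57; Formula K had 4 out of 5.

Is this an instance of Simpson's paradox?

Clay: Blend 3 11/25 = 44.0%, Formula K 22/38 = 57.9% → Formula K
Loam: Blend 3 1/5 = 20.0%, Formula K 17/47 = 36.2% → Formula K
Silt: Blend 3 34/57 = 59.6%, Formula K 4/5 = 80.0% → Formula K
Overall: Blend 3 46/87 = 52.9%, Formula K 43/90 = 47.8% → Blend 3
Formula K wins each soil group but Blend 3 wins overall — the comparison reverses. Formula K's plots skew toward loam, which has a lower base rate.

Yes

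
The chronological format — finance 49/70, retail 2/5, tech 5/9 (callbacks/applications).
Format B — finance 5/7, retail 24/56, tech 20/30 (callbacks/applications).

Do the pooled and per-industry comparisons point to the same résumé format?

No

Finance: the chronological format 49/70 = 70.0%, Format B 5/7 = 71.4% → Format B
Retail: the chronological format 2/5 = 40.0%, Format B 24/56 = 42.9% → Format B
Tech: the chronological format 5/9 = 55.6%, Format B 20/30 = 66.7% → Format B
Overall: the chronological format 56/84 = 66.7%, Format B 49/93 = 52.7% → the chronological format
Format B wins each industry group but the chronological format wins overall — the comparison reverses. Format B's applications skew toward retail, which has a lower base rate.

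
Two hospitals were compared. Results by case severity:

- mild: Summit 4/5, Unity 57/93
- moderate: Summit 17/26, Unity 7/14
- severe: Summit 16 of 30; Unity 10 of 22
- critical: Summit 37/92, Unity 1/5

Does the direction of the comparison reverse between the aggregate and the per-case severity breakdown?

Yes

Mild: Summit 4/5 = 80.0%, Unity 57/93 = 61.3% → Summit
Moderate: Summit 17/26 = 65.4%, Unity 7/14 = 50.0% → Summit
Severe: Summit 16/30 = 53.3%, Unity 10/22 = 45.5% → Summit
Critical: Summit 37/92 = 40.2%, Unity 1/5 = 20.0% → Summit
Overall: Summit 74/153 = 48.4%, Unity 75/134 = 56.0% → Unity
Summit wins each case group but Unity wins overall — the comparison reverses. Summit's patients skew toward critical, which has a lower base rate.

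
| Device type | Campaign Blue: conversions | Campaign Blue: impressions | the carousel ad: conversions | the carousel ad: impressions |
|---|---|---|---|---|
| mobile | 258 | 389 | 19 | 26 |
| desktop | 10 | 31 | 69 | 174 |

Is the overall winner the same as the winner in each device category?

No

Mobile: Campaign Blue 258/389 = 66.3%, the carousel ad 19/26 = 73.1% → the carousel ad
Desktop: Campaign Blue 10/31 = 32.3%, the carousel ad 69/174 = 39.7% → the carousel ad
Overall: Campaign Blue 268/420 = 63.8%, the carousel ad 88/200 = 44.0% → Campaign Blue
The carousel ad wins each device group but Campaign Blue wins overall — the comparison reverses. The carousel ad's impressions skew toward desktop, which has a lower base rate.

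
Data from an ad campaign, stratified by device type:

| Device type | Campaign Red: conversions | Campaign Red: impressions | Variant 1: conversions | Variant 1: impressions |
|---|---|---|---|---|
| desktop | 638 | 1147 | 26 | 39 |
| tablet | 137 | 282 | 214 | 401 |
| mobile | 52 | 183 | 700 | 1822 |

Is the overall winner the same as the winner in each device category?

No

Desktop: Campaign Red 638/1147 = 55.6%, Variant 1 26/39 = 66.7% → Variant 1
Tablet: Campaign Red 137/282 = 48.6%, Variant 1 214/401 = 53.4% → Variant 1
Mobile: Campaign Red 52/183 = 28.4%, Variant 1 700/1822 = 38.4% → Variant 1
Overall: Campaign Red 827/1612 = 51.3%, Variant 1 940/2262 = 41.6% → Campaign Red
Variant 1 wins each device group but Campaign Red wins overall — the comparison reverses. Variant 1's impressions skew toward mobile, which has a lower base rate.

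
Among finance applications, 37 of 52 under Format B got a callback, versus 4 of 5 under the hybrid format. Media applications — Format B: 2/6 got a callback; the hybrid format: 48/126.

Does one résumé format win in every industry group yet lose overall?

Finance: Format B 37/52 = 71.2%, the hybrid format 4/5 = 80.0% → the hybrid format
Media: Format B 2/6 = 33.3%, the hybrid format 48/126 = 38.1% → the hybrid format
Overall: Format B 39/58 = 67.2%, the hybrid format 52/131 = 39.7% → Format B
The hybrid format wins each industry group but Format B wins overall — the comparison reverses. The hybrid format's applications skew toward media, which has a lower base rate.

Yes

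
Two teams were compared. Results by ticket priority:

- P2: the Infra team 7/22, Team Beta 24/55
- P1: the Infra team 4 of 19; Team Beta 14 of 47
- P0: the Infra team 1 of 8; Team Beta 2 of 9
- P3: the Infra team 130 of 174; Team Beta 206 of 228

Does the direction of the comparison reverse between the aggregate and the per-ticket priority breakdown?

P2: the Infra team 7/22 = 31.8%, Team Beta 24/55 = 43.6% → Team Beta
P1: the Infra team 4/19 = 21.1%, Team Beta 14/47 = 29.8% → Team Beta
P0: the Infra team 1/8 = 12.5%, Team Beta 2/9 = 22.2% → Team Beta
P3: the Infra team 130/174 = 74.7%, Team Beta 206/228 = 90.4% → Team Beta
Overall: the Infra team 142/223 = 63.7%, Team Beta 246/339 = 72.6% → Team Beta
Team Beta wins overall and in every ticket group — no reversal.

No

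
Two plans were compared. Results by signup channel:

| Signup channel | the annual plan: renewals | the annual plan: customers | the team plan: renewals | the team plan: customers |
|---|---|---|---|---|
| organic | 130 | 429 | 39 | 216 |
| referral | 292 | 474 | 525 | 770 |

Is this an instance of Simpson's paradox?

No

Organic: the annual plan 130/429 = 30.3%, the team plan 39/216 = 18.1% → the annual plan
Referral: the annual plan 292/474 = 61.6%, the team plan 525/770 = 68.2% → the team plan
Overall: the annual plan 422/903 = 46.7%, the team plan 564/986 = 57.2% → the team plan
Neither sweeps: the annual plan wins 1 of 2 groups, the team plan wins 1. The team plan wins overall but not every group — no Simpson reversal.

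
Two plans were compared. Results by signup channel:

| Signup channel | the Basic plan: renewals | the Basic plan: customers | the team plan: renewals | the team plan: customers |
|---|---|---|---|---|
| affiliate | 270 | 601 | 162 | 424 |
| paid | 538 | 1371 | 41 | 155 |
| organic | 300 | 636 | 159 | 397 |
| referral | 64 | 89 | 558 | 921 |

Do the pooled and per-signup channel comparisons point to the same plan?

No

Affiliate: the Basic plan 270/601 = 44.9%, the team plan 162/424 = 38.2% → the Basic plan
Paid: the Basic plan 538/1371 = 39.2%, the team plan 41/155 = 26.5% → the Basic plan
Organic: the Basic plan 300/636 = 47.2%, the team plan 159/397 = 40.1% → the Basic plan
Referral: the Basic plan 64/89 = 71.9%, the team plan 558/921 = 60.6% → the Basic plan
Overall: the Basic plan 1172/2697 = 43.5%, the team plan 920/1897 = 48.5% → the team plan
The Basic plan wins each signup group but the team plan wins overall — the comparison reverses. The Basic plan's customers skew toward paid, which has a lower base rate.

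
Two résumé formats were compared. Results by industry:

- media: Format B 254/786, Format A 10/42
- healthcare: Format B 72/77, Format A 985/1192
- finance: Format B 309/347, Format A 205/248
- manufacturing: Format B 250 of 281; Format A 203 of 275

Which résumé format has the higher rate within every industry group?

Media: Format B 254/786 = 32.3%, Format A 10/42 = 23.8% → Format B
Healthcare: Format B 72/77 = 93.5%, Format A 985/1192 = 82.6% → Format B
Finance: Format B 309/347 = 89.0%, Format A 205/248 = 82.7% → Format B
Manufacturing: Format B 250/281 = 89.0%, Format A 203/275 = 73.8% → Format B
Format B has the higher rate in all 4 groups.

Format B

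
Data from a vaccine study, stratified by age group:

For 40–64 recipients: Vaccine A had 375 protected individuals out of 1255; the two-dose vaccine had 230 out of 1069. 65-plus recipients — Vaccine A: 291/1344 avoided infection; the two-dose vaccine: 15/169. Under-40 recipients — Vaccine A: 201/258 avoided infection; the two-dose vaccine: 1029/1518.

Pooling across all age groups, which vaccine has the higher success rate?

the two-dose vaccine

40–64: Vaccine A 375/1255 = 29.9%, the two-dose vaccine 230/1069 = 21.5% → Vaccine A
65-plus: Vaccine A 291/1344 = 21.7%, the two-dose vaccine 15/169 = 8.9% → Vaccine A
Under-40: Vaccine A 201/258 = 77.9%, the two-dose vaccine 1029/1518 = 67.8% → Vaccine A
Overall: Vaccine A 867/2857 = 30.3%, the two-dose vaccine 1274/2756 = 46.2% → the two-dose vaccine
(Vaccine A wins every age group but the two-dose vaccine wins overall — Vaccine A's recipients skew toward the low-rate 65-plus group.)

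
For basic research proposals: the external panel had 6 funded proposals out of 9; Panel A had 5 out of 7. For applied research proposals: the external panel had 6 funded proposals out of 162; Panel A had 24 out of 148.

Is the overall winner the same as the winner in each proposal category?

Yes

Basic research: the external panel 6/9 = 66.7%, Panel A 5/7 = 71.4% → Panel A
Applied research: the external panel 6/162 = 3.7%, Panel A 24/148 = 16.2% → Panel A
Overall: the external panel 12/171 = 7.0%, Panel A 29/155 = 18.7% → Panel A
Panel A wins overall and in every proposal group — no reversal.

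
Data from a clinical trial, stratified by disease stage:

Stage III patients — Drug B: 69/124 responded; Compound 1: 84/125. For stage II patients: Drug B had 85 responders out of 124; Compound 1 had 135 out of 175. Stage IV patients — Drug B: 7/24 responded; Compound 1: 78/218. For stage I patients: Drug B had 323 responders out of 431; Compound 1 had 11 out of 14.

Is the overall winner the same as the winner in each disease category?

Stage III: Drug B 69/124 = 55.6%, Compound 1 84/125 = 67.2% → Compound 1
Stage II: Drug B 85/124 = 68.5%, Compound 1 135/175 = 77.1% → Compound 1
Stage IV: Drug B 7/24 = 29.2%, Compound 1 78/218 = 35.8% → Compound 1
Stage I: Drug B 323/431 = 74.9%, Compound 1 11/14 = 78.6% → Compound 1
Overall: Drug B 484/703 = 68.8%, Compound 1 308/532 = 57.9% → Drug B
Compound 1 wins each disease group but Drug B wins overall — the comparison reverses. Compound 1's patients skew toward stage IV, which has a lower base rate.

No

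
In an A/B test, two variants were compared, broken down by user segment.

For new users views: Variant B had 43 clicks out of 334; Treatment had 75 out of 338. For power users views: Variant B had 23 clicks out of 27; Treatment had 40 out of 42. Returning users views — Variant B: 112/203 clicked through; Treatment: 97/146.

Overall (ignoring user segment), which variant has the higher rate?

Treatment

New users: Variant B 43/334 = 12.9%, Treatment 75/338 = 22.2% → Treatment
Power users: Variant B 23/27 = 85.2%, Treatment 40/42 = 95.2% → Treatment
Returning users: Variant B 112/203 = 55.2%, Treatment 97/146 = 66.4% → Treatment
Overall: Variant B 178/564 = 31.6%, Treatment 212/526 = 40.3% → Treatment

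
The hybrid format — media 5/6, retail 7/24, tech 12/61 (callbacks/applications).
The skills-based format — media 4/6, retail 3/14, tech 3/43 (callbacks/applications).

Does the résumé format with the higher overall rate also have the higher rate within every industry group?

Media: the hybrid format 5/6 = 83.3%, the skills-based format 4/6 = 66.7% → the hybrid format
Retail: the hybrid format 7/24 = 29.2%, the skills-based format 3/14 = 21.4% → the hybrid format
Tech: the hybrid format 12/61 = 19.7%, the skills-based format 3/43 = 7.0% → the hybrid format
Overall: the hybrid format 24/91 = 26.4%, the skills-based format 10/63 = 15.9% → the hybrid format
The hybrid format wins overall and in every industry group — no reversal.

Yes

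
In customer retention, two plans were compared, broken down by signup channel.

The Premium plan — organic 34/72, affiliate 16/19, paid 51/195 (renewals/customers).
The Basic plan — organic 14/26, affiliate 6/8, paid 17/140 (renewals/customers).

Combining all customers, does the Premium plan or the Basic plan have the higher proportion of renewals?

the Premium plan

Organic: the Premium plan 34/72 = 47.2%, the Basic plan 14/26 = 53.8% → the Basic plan
Affiliate: the Premium plan 16/19 = 84.2%, the Basic plan 6/8 = 75.0% → the Premium plan
Paid: the Premium plan 51/195 = 26.2%, the Basic plan 17/140 = 12.1% → the Premium plan
Overall: the Premium plan 101/286 = 35.3%, the Basic plan 37/174 = 21.3% → the Premium plan
(Neither sweeps every signup group, but the Premium plan has the higher pooled rate.)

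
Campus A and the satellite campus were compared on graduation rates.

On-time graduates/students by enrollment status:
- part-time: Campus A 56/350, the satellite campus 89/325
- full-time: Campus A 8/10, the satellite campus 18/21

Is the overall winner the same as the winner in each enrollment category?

Part-time: Campus A 56/350 = 16.0%, the satellite campus 89/325 = 27.4% → the satellite campus
Full-time: Campus A 8/10 = 80.0%, the satellite campus 18/21 = 85.7% → the satellite campus
Overall: Campus A 64/360 = 17.8%, the satellite campus 107/346 = 30.9% → the satellite campus
The satellite campus wins overall and in every enrollment group — no reversal.

Yes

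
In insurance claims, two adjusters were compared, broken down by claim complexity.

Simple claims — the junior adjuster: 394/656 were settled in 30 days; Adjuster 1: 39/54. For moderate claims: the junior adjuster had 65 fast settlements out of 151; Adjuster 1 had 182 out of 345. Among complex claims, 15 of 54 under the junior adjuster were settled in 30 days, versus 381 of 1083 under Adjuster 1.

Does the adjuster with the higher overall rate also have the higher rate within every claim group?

Simple: the junior adjuster 394/656 = 60.1%, Adjuster 1 39/54 = 72.2% → Adjuster 1
Moderate: the junior adjuster 65/151 = 43.0%, Adjuster 1 182/345 = 52.8% → Adjuster 1
Complex: the junior adjuster 15/54 = 27.8%, Adjuster 1 381/1083 = 35.2% → Adjuster 1
Overall: the junior adjuster 474/861 = 55.1%, Adjuster 1 602/1482 = 40.6% → the junior adjuster
Adjuster 1 wins each claim group but the junior adjuster wins overall — the comparison reverses. Adjuster 1's claims skew toward complex, which has a lower base rate.

No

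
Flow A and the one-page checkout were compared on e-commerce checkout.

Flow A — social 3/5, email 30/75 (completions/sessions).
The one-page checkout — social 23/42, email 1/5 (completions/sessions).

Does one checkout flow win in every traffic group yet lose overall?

Social: Flow A 3/5 = 60.0%, the one-page checkout 23/42 = 54.8% → Flow A
Email: Flow A 30/75 = 40.0%, the one-page checkout 1/5 = 20.0% → Flow A
Overall: Flow A 33/80 = 41.2%, the one-page checkout 24/47 = 51.1% → the one-page checkout
Flow A wins each traffic group but the one-page checkout wins overall — the comparison reverses. Flow A's sessions skew toward email, which has a lower base rate.

Yes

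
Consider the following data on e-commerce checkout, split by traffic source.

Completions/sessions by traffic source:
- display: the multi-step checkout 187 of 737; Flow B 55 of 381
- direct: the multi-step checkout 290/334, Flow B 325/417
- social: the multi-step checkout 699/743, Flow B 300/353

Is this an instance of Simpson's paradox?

Display: the multi-step checkout 187/737 = 25.4%, Flow B 55/381 = 14.4% → the multi-step checkout
Direct: the multi-step checkout 290/334 = 86.8%, Flow B 325/417 = 77.9% → the multi-step checkout
Social: the multi-step checkout 699/743 = 94.1%, Flow B 300/353 = 85.0% → the multi-step checkout
Overall: the multi-step checkout 1176/1814 = 64.8%, Flow B 680/1151 = 59.1% → the multi-step checkout
The multi-step checkout wins overall and in every traffic group — no reversal.

No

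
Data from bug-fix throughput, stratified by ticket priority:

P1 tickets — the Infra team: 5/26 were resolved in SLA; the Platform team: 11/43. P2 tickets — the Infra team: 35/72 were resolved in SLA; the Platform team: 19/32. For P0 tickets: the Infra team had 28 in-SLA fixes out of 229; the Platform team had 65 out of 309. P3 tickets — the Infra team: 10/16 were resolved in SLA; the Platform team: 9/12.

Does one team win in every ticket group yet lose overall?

No

P1: the Infra team 5/26 = 19.2%, the Platform team 11/43 = 25.6% → the Platform team
P2: the Infra team 35/72 = 48.6%, the Platform team 19/32 = 59.4% → the Platform team
P0: the Infra team 28/229 = 12.2%, the Platform team 65/309 = 21.0% → the Platform team
P3: the Infra team 10/16 = 62.5%, the Platform team 9/12 = 75.0% → the Platform team
Overall: the Infra team 78/343 = 22.7%, the Platform team 104/396 = 26.3% → the Platform team
The Platform team wins overall and in every ticket group — no reversal.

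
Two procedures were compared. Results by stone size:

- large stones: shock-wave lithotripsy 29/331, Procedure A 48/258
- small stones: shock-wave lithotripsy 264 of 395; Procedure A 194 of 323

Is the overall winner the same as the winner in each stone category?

Large stones: shock-wave lithotripsy 29/331 = 8.8%, Procedure A 48/258 = 18.6% → Procedure A
Small stones: shock-wave lithotripsy 264/395 = 66.8%, Procedure A 194/323 = 60.1% → shock-wave lithotripsy
Overall: shock-wave lithotripsy 293/726 = 40.4%, Procedure A 242/581 = 41.7% → Procedure A
Neither sweeps: shock-wave lithotripsy wins 1 of 2 groups, Procedure A wins 1. Procedure A wins overall but not every group — no Simpson reversal.

No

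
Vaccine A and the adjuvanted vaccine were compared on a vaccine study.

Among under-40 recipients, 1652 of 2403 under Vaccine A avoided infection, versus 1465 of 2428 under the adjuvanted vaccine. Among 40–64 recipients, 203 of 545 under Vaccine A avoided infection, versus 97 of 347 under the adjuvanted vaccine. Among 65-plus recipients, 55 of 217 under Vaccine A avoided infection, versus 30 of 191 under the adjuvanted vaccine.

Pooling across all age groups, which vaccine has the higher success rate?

Vaccine A

Under-40: Vaccine A 1652/2403 = 68.7%, the adjuvanted vaccine 1465/2428 = 60.3% → Vaccine A
40–64: Vaccine A 203/545 = 37.2%, the adjuvanted vaccine 97/347 = 28.0% → Vaccine A
65-plus: Vaccine A 55/217 = 25.3%, the adjuvanted vaccine 30/191 = 15.7% → Vaccine A
Overall: Vaccine A 1910/3165 = 60.3%, the adjuvanted vaccine 1592/2966 = 53.7% → Vaccine A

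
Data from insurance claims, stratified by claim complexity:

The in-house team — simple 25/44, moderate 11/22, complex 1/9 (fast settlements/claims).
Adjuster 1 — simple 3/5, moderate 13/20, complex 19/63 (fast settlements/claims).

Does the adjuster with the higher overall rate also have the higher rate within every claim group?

No

Simple: the in-house team 25/44 = 56.8%, Adjuster 1 3/5 = 60.0% → Adjuster 1
Moderate: the in-house team 11/22 = 50.0%, Adjuster 1 13/20 = 65.0% → Adjuster 1
Complex: the in-house team 1/9 = 11.1%, Adjuster 1 19/63 = 30.2% → Adjuster 1
Overall: the in-house team 37/75 = 49.3%, Adjuster 1 35/88 = 39.8% → the in-house team
Adjuster 1 wins each claim group but the in-house team wins overall — the comparison reverses. Adjuster 1's claims skew toward complex, which has a lower base rate.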